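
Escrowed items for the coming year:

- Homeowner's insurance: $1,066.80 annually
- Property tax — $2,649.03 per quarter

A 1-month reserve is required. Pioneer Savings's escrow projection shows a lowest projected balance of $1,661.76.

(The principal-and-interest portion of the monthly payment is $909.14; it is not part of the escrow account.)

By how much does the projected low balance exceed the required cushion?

Homeowner's insurance: $1,066.80
Property tax: $2,649.03 × 4 = $10,596.12
Total per year = $11,662.92
Base monthly escrow = $11,662.92 ÷ 12 = $971.91
Required cushion = 1 × $971.91 = $971.91
Excess over cushion: $1,661.76 − $971.91 = $689.85

$689.85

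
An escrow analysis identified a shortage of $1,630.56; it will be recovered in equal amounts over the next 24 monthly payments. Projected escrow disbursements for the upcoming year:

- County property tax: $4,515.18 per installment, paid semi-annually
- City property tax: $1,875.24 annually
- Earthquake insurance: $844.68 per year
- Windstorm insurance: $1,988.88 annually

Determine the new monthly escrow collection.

$1,212.87

County property tax = $4,515.18 × 2 = $9,030.36/yr
City property tax = $1,875.24/yr
Earthquake insurance = $844.68/yr
Windstorm insurance = $1,988.88/yr
Yearly total = $9,030.36 + $1,875.24 + $844.68 + $1,988.88 = $13,739.16
Per month = $13,739.16 ÷ 12 = $1,144.93
Shortage spread = $1,630.56 / 24 = $67.94/mo
New monthly escrow = $1,144.93 + $67.94 = $1,212.87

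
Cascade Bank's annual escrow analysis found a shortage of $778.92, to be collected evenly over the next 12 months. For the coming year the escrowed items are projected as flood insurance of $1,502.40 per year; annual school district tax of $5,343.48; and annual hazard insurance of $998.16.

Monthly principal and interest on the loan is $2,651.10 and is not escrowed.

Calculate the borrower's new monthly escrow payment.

Flood insurance — $1,502.40 annually
School district tax — $5,343.48 annually
Hazard insurance — $998.16 annually
Total annual escrow = $1,502.40 + $5,343.48 + $998.16 = $7,844.04
Monthly escrow = $7,844.04 / 12 = $653.67
Shortage per month = $778.92 / 12 = $64.91
New monthly escrow = $653.67 + $64.91 = $718.58

$718.58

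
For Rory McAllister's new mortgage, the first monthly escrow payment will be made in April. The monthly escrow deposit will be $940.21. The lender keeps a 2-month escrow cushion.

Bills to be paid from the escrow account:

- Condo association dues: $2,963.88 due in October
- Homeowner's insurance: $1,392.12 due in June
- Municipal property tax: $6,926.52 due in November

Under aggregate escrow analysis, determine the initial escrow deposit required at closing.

Cushion = 2 × $940.21 = $1,880.42
Trial balance (start $0, +$940.21 each month, − disbursements):
  Apr: +$940.21 → $940.21
  May: +$940.21 → $1,880.42
  Jun: +$940.21 − $1,392.12 → $1,428.51
  Jul: +$940.21 → $2,368.72
  Aug: +$940.21 → $3,308.93
  Sep: +$940.21 → $4,249.14
  Oct: +$940.21 − $2,963.88 → $2,225.47
  Nov: +$940.21 − $6,926.52 → -$3,760.84
  Dec: +$940.21 → -$2,820.63
  Jan: +$940.21 → -$1,880.42
  Feb: +$940.21 → -$940.21
  Mar: +$940.21 → $0.00
Lowest trial balance = -$3,760.84 (Nov)
Initial deposit = cushion − low point = $1,880.42 − (-$3,760.84) = $5,641.26

$5,641.26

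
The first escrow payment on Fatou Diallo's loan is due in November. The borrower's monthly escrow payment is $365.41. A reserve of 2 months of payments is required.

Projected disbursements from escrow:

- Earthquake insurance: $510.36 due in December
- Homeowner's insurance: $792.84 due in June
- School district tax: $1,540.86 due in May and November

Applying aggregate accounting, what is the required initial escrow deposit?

$2,192.46

Cushion = 2 × $365.41 = $730.82
Trial balance (start $0, +$365.41 each month, − disbursements):
  Nov: +$365.41 − $1,540.86 → -$1,175.45
  Dec: +$365.41 − $510.36 → -$1,320.40
  Jan: +$365.41 → -$954.99
  Feb: +$365.41 → -$589.58
  Mar: +$365.41 → -$224.17
  Apr: +$365.41 → $141.24
  May: +$365.41 − $1,540.86 → -$1,034.21
  Jun: +$365.41 − $792.84 → -$1,461.64
  Jul: +$365.41 → -$1,096.23
  Aug: +$365.41 → -$730.82
  Sep: +$365.41 → -$365.41
  Oct: +$365.41 → $0.00
Lowest trial balance = -$1,461.64 (Jun)
Initial deposit = cushion − low point = $730.82 − (-$1,461.64) = $2,192.46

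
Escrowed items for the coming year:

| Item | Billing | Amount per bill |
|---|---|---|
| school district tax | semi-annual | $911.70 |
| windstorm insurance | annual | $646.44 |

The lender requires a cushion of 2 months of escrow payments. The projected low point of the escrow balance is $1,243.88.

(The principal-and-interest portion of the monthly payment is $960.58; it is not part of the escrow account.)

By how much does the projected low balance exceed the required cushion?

$832.24

School district tax = $911.70 × 2 = $1,823.40
Windstorm insurance = $646.44
Total annual escrow = $1,823.40 + $646.44 = $2,469.84
Monthly escrow = $2,469.84 ÷ 12 = $205.82
Required reserve = 2 × $205.82 = $411.64
Surplus = $1,243.88 − $411.64 = $832.24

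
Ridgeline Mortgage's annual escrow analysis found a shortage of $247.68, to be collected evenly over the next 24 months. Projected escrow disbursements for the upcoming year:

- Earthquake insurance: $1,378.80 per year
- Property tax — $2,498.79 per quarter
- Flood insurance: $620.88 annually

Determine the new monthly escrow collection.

Earthquake insurance = $1,378.80
Property tax = $2,498.79 × 4 = $9,995.16
Flood insurance = $620.88
Annual escrow total = $1,378.80 + $9,995.16 + $620.88 = $11,994.84
Per month = $11,994.84 / 12 = $999.57
Monthly shortage recovery: $247.68 / 24 = $10.32
New monthly escrow = $999.57 + $10.32 = $1,009.89

$1,009.89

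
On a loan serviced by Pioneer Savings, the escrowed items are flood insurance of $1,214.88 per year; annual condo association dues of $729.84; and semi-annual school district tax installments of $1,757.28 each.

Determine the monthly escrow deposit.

$454.94

Flood insurance = $1,214.88/yr
Condo association dues = $729.84/yr
School district tax = $1,757.28 × 2 = $3,514.56/yr
Yearly total = $5,459.28
Monthly = $5,459.28 ÷ 12 = $454.94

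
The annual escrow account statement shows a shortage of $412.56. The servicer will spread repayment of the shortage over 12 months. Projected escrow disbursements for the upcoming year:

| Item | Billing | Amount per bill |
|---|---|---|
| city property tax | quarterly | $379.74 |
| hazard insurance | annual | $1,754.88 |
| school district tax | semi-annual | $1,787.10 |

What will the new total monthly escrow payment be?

City property tax — $379.74 × 4 = $1,518.96 per year
Hazard insurance — $1,754.88 per year
School district tax — $1,787.10 × 2 = $3,574.20 per year
Annual escrow total = $1,518.96 + $1,754.88 + $3,574.20 = $6,848.04
Monthly escrow = $6,848.04 ÷ 12 = $570.67
Shortage spread = $412.56 ÷ 12 = $34.38/mo
New monthly escrow = $570.67 + $34.38 = $605.05

$605.05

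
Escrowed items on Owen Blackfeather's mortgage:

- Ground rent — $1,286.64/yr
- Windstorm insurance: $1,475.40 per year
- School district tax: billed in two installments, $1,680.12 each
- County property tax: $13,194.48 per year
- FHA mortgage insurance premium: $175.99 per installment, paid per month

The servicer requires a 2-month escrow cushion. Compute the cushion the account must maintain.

$3,571.44

Ground rent: $1,286.64/yr
Windstorm insurance: $1,475.40/yr
School district tax: $1,680.12 × 2 = $3,360.24/yr
County property tax: $13,194.48/yr
FHA mortgage insurance premium: $175.99 × 12 = $2,111.88/yr
Total annual escrow = $21,428.64
Monthly escrow = $21,428.64 ÷ 12 = $1,785.72
Cushion = 2 × $1,785.72 = $3,571.44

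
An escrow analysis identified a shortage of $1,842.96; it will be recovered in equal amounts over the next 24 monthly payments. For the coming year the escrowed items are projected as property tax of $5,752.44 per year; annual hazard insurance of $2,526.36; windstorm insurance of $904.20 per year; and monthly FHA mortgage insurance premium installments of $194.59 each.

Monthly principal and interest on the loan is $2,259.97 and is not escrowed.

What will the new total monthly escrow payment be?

$1,036.63

Property tax: $5,752.44 per year
Hazard insurance: $2,526.36 per year
Windstorm insurance: $904.20 per year
FHA mortgage insurance premium: $194.59 × 12 = $2,335.08 per year
Combined annual = $5,752.44 + $2,526.36 + $904.20 + $2,335.08 = $11,518.08
Per month = $11,518.08 ÷ 12 = $959.84
Shortage spread = $1,842.96 ÷ 24 = $76.79/mo
New monthly escrow = $959.84 + $76.79 = $1,036.63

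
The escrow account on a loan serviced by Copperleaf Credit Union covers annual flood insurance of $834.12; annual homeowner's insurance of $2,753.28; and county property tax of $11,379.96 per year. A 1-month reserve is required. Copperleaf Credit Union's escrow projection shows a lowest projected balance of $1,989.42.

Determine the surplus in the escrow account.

Flood insurance: $834.12/yr
Homeowner's insurance: $2,753.28/yr
County property tax: $11,379.96/yr
Annual escrow total = $14,967.36
Monthly escrow = $14,967.36 / 12 = $1,247.28
Required cushion = 1 × $1,247.28 = $1,247.28
Surplus = $1,989.42 − $1,247.28 = $742.14

$742.14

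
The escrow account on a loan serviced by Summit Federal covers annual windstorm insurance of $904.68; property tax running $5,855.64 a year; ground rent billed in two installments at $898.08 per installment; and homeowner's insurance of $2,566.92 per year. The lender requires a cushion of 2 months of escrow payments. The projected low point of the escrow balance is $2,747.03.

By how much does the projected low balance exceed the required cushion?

Windstorm insurance: $904.68/yr
Property tax: $5,855.64/yr
Ground rent: $898.08 × 2 = $1,796.16/yr
Homeowner's insurance: $2,566.92/yr
Total annual escrow = $11,123.40
Monthly = $11,123.40 / 12 = $926.95
Required cushion = 2 × $926.95 = $1,853.90
Surplus = $2,747.03 − $1,853.90 = $893.13

$893.13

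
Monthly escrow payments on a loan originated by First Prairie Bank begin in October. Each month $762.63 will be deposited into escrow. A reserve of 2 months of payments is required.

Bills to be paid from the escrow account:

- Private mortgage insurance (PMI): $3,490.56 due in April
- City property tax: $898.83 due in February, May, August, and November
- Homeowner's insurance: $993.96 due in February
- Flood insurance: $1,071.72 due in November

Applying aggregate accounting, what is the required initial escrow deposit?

$3,676.95

Cushion = 2 × $762.63 = $1,525.26
Trial balance (start $0, +$762.63 each month, − disbursements):
  Oct: +$762.63 → $762.63
  Nov: +$762.63 − $1,970.55 → -$445.29
  Dec: +$762.63 → $317.34
  Jan: +$762.63 → $1,079.97
  Feb: +$762.63 − $1,892.79 → -$50.19
  Mar: +$762.63 → $712.44
  Apr: +$762.63 − $3,490.56 → -$2,015.49
  May: +$762.63 − $898.83 → -$2,151.69
  Jun: +$762.63 → -$1,389.06
  Jul: +$762.63 → -$626.43
  Aug: +$762.63 − $898.83 → -$762.63
  Sep: +$762.63 → $0.00
Lowest trial balance = -$2,151.69 (May)
Initial deposit = cushion − low point = $1,525.26 − (-$2,151.69) = $3,676.95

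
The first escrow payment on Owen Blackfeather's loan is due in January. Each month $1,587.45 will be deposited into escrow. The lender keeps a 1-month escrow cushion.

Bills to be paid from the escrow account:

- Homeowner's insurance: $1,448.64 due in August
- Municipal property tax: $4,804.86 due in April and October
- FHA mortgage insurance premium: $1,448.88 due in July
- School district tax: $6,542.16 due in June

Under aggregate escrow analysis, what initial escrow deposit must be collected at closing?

Cushion = 1 × $1,587.45 = $1,587.45
Trial balance (start $0, +$1,587.45 each month, − disbursements):
  Jan: +$1,587.45 → $1,587.45
  Feb: +$1,587.45 → $3,174.90
  Mar: +$1,587.45 → $4,762.35
  Apr: +$1,587.45 − $4,804.86 → $1,544.94
  May: +$1,587.45 → $3,132.39
  Jun: +$1,587.45 − $6,542.16 → -$1,822.32
  Jul: +$1,587.45 − $1,448.88 → -$1,683.75
  Aug: +$1,587.45 − $1,448.64 → -$1,544.94
  Sep: +$1,587.45 → $42.51
  Oct: +$1,587.45 − $4,804.86 → -$3,174.90
  Nov: +$1,587.45 → -$1,587.45
  Dec: +$1,587.45 → $0.00
Lowest trial balance = -$3,174.90 (Oct)
Initial deposit = cushion − low point = $1,587.45 − (-$3,174.90) = $4,762.35

$4,762.35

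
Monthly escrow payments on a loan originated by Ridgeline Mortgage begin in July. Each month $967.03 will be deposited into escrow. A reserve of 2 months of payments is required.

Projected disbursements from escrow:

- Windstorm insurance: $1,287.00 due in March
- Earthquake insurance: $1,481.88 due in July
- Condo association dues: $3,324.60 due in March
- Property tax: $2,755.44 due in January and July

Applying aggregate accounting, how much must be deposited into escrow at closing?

$5,204.35

Cushion = 2 × $967.03 = $1,934.06
Trial balance (start $0, +$967.03 each month, − disbursements):
  Jul: +$967.03 − $4,237.32 → -$3,270.29
  Aug: +$967.03 → -$2,303.26
  Sep: +$967.03 → -$1,336.23
  Oct: +$967.03 → -$369.20
  Nov: +$967.03 → $597.83
  Dec: +$967.03 → $1,564.86
  Jan: +$967.03 − $2,755.44 → -$223.55
  Feb: +$967.03 → $743.48
  Mar: +$967.03 − $4,611.60 → -$2,901.09
  Apr: +$967.03 → -$1,934.06
  May: +$967.03 → -$967.03
  Jun: +$967.03 → $0.00
Lowest trial balance = -$3,270.29 (Jul)
Initial deposit = cushion − low point = $1,934.06 − (-$3,270.29) = $5,204.35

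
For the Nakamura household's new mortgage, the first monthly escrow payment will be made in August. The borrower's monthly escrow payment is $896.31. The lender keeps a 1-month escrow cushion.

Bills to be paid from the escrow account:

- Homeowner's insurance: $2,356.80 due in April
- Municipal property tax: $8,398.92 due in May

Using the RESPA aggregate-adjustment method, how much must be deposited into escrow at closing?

Cushion = 1 × $896.31 = $896.31
Trial balance (start $0, +$896.31 each month, − disbursements):
  Aug: +$896.31 → $896.31
  Sep: +$896.31 → $1,792.62
  Oct: +$896.31 → $2,688.93
  Nov: +$896.31 → $3,585.24
  Dec: +$896.31 → $4,481.55
  Jan: +$896.31 → $5,377.86
  Feb: +$896.31 → $6,274.17
  Mar: +$896.31 → $7,170.48
  Apr: +$896.31 − $2,356.80 → $5,709.99
  May: +$896.31 − $8,398.92 → -$1,792.62
  Jun: +$896.31 → -$896.31
  Jul: +$896.31 → $0.00
Lowest trial balance = -$1,792.62 (May)
Initial deposit = cushion − low point = $896.31 − (-$1,792.62) = $2,688.93

$2,688.93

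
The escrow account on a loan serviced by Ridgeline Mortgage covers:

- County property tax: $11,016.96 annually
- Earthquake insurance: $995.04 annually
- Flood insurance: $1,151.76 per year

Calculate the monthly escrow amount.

$1,096.98

County property tax = $11,016.96
Earthquake insurance = $995.04
Flood insurance = $1,151.76
Total annual escrow = $13,163.76
Per month = $13,163.76 ÷ 12 = $1,096.98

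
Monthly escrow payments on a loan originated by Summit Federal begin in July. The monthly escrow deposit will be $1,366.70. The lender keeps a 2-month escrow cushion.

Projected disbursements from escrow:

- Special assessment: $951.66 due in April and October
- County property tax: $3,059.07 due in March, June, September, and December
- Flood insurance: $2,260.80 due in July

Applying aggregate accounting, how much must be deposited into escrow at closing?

$3,953.17

Cushion = 2 × $1,366.70 = $2,733.40
Trial balance (start $0, +$1,366.70 each month, − disbursements):
  Jul: +$1,366.70 − $2,260.80 → -$894.10
  Aug: +$1,366.70 → $472.60
  Sep: +$1,366.70 − $3,059.07 → -$1,219.77
  Oct: +$1,366.70 − $951.66 → -$804.73
  Nov: +$1,366.70 → $561.97
  Dec: +$1,366.70 − $3,059.07 → -$1,130.40
  Jan: +$1,366.70 → $236.30
  Feb: +$1,366.70 → $1,603.00
  Mar: +$1,366.70 − $3,059.07 → -$89.37
  Apr: +$1,366.70 − $951.66 → $325.67
  May: +$1,366.70 → $1,692.37
  Jun: +$1,366.70 − $3,059.07 → $0.00
Lowest trial balance = -$1,219.77 (Sep)
Initial deposit = cushion − low point = $2,733.40 − (-$1,219.77) = $3,953.17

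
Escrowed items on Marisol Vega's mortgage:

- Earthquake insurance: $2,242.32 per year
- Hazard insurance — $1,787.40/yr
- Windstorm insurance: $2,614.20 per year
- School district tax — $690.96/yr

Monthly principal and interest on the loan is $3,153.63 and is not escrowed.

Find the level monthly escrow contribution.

Earthquake insurance — $2,242.32 annually
Hazard insurance — $1,787.40 annually
Windstorm insurance — $2,614.20 annually
School district tax — $690.96 annually
Yearly total = $7,334.88
Per month = $7,334.88 / 12 = $611.24

$611.24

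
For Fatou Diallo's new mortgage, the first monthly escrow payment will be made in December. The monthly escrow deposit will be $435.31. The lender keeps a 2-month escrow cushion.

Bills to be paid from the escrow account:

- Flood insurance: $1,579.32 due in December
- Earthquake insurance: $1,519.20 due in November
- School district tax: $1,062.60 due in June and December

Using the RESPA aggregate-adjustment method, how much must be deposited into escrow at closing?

$3,077.23

Cushion = 2 × $435.31 = $870.62
Trial balance (start $0, +$435.31 each month, − disbursements):
  Dec: +$435.31 − $2,641.92 → -$2,206.61
  Jan: +$435.31 → -$1,771.30
  Feb: +$435.31 → -$1,335.99
  Mar: +$435.31 → -$900.68
  Apr: +$435.31 → -$465.37
  May: +$435.31 → -$30.06
  Jun: +$435.31 − $1,062.60 → -$657.35
  Jul: +$435.31 → -$222.04
  Aug: +$435.31 → $213.27
  Sep: +$435.31 → $648.58
  Oct: +$435.31 → $1,083.89
  Nov: +$435.31 − $1,519.20 → $0.00
Lowest trial balance = -$2,206.61 (Dec)
Initial deposit = cushion − low point = $870.62 − (-$2,206.61) = $3,077.23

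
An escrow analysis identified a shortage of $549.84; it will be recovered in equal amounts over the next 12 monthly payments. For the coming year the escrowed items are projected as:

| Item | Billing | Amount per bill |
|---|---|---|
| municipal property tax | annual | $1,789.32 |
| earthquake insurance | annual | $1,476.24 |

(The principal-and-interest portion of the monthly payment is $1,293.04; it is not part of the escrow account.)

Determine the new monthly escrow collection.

$317.95

Municipal property tax — $1,789.32 per year
Earthquake insurance — $1,476.24 per year
Yearly total = $3,265.56
Monthly = $3,265.56 ÷ 12 = $272.13
Shortage per month = $549.84 / 12 = $45.82
New monthly escrow = $272.13 + $45.82 = $317.95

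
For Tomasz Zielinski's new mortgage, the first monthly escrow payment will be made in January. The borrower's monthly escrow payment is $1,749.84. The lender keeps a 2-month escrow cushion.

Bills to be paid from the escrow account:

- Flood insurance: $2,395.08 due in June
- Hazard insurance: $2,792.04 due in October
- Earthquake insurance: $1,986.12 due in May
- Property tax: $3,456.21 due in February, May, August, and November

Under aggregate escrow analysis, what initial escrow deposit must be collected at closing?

$5,249.52

Cushion = 2 × $1,749.84 = $3,499.68
Trial balance (start $0, +$1,749.84 each month, − disbursements):
  Jan: +$1,749.84 → $1,749.84
  Feb: +$1,749.84 − $3,456.21 → $43.47
  Mar: +$1,749.84 → $1,793.31
  Apr: +$1,749.84 → $3,543.15
  May: +$1,749.84 − $5,442.33 → -$149.34
  Jun: +$1,749.84 − $2,395.08 → -$794.58
  Jul: +$1,749.84 → $955.26
  Aug: +$1,749.84 − $3,456.21 → -$751.11
  Sep: +$1,749.84 → $998.73
  Oct: +$1,749.84 − $2,792.04 → -$43.47
  Nov: +$1,749.84 − $3,456.21 → -$1,749.84
  Dec: +$1,749.84 → $0.00
Lowest trial balance = -$1,749.84 (Nov)
Initial deposit = cushion − low point = $3,499.68 − (-$1,749.84) = $5,249.52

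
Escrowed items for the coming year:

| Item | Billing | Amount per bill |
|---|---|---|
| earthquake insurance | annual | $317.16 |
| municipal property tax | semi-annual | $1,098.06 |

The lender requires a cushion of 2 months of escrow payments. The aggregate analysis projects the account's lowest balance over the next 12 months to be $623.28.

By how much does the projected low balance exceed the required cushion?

Earthquake insurance — $317.16 annually
Municipal property tax — $1,098.06 × 2 = $2,196.12 annually
Total per year = $317.16 + $2,196.12 = $2,513.28
Per month = $2,513.28 / 12 = $209.44
Required cushion = 2 × $209.44 = $418.88
Excess over cushion: $623.28 − $418.88 = $204.40

$204.40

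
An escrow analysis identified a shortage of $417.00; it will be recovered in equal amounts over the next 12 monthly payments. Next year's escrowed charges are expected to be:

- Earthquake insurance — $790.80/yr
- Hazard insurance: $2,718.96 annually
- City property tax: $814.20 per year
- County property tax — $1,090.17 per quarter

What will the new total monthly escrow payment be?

$758.47

Earthquake insurance: $790.80 per year
Hazard insurance: $2,718.96 per year
City property tax: $814.20 per year
County property tax: $1,090.17 × 4 = $4,360.68 per year
Yearly total = $790.80 + $2,718.96 + $814.20 + $4,360.68 = $8,684.64
Monthly escrow = $8,684.64 ÷ 12 = $723.72
Shortage spread = $417.00 / 12 = $34.75/mo
New monthly escrow = $723.72 + $34.75 = $758.47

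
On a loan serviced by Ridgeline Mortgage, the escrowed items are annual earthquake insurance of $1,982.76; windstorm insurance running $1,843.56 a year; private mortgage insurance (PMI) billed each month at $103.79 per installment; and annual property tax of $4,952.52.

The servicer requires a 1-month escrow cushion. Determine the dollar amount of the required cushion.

$835.36

Earthquake insurance — $1,982.76 per year
Windstorm insurance — $1,843.56 per year
Private mortgage insurance (PMI) — $103.79 × 12 = $1,245.48 per year
Property tax — $4,952.52 per year
Total per year = $1,982.76 + $1,843.56 + $1,245.48 + $4,952.52 = $10,024.32
Monthly = $10,024.32 ÷ 12 = $835.36
Reserve = 1 × $835.36 = $835.36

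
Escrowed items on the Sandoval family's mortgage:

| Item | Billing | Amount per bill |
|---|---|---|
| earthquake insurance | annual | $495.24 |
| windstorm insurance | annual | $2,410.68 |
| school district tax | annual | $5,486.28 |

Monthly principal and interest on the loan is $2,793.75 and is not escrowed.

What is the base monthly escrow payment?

Earthquake insurance: $495.24 per year
Windstorm insurance: $2,410.68 per year
School district tax: $5,486.28 per year
Combined annual = $495.24 + $2,410.68 + $5,486.28 = $8,392.20
Monthly = $8,392.20 / 12 = $699.35

$699.35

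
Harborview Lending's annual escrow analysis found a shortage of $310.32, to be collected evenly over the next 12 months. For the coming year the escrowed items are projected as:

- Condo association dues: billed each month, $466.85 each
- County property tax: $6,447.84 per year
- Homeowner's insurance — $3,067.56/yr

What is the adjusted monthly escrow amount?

Condo association dues = $466.85 × 12 = $5,602.20
County property tax = $6,447.84
Homeowner's insurance = $3,067.56
Annual escrow total = $5,602.20 + $6,447.84 + $3,067.56 = $15,117.60
Base monthly escrow = $15,117.60 / 12 = $1,259.80
Shortage spread = $310.32 / 12 = $25.86/mo
New monthly escrow = $1,259.80 + $25.86 = $1,285.66

$1,285.66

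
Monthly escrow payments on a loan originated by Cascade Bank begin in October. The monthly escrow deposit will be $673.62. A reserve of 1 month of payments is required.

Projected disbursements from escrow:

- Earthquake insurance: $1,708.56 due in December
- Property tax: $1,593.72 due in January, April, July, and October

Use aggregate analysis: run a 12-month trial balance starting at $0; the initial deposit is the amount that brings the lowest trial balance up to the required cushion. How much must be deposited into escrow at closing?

Cushion = 1 × $673.62 = $673.62
Trial balance (start $0, +$673.62 each month, − disbursements):
  Oct: +$673.62 − $1,593.72 → -$920.10
  Nov: +$673.62 → -$246.48
  Dec: +$673.62 − $1,708.56 → -$1,281.42
  Jan: +$673.62 − $1,593.72 → -$2,201.52
  Feb: +$673.62 → -$1,527.90
  Mar: +$673.62 → -$854.28
  Apr: +$673.62 − $1,593.72 → -$1,774.38
  May: +$673.62 → -$1,100.76
  Jun: +$673.62 → -$427.14
  Jul: +$673.62 − $1,593.72 → -$1,347.24
  Aug: +$673.62 → -$673.62
  Sep: +$673.62 → $0.00
Lowest trial balance = -$2,201.52 (Jan)
Initial deposit = cushion − low point = $673.62 − (-$2,201.52) = $2,875.14

$2,875.14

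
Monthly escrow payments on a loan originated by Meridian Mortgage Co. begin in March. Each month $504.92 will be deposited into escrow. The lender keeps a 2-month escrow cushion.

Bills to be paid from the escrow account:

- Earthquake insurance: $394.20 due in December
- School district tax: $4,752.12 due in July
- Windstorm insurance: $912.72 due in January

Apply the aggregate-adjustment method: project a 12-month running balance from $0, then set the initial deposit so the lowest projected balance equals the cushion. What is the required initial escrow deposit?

Cushion = 2 × $504.92 = $1,009.84
Trial balance (start $0, +$504.92 each month, − disbursements):
  Mar: +$504.92 → $504.92
  Apr: +$504.92 → $1,009.84
  May: +$504.92 → $1,514.76
  Jun: +$504.92 → $2,019.68
  Jul: +$504.92 − $4,752.12 → -$2,227.52
  Aug: +$504.92 → -$1,722.60
  Sep: +$504.92 → -$1,217.68
  Oct: +$504.92 → -$712.76
  Nov: +$504.92 → -$207.84
  Dec: +$504.92 − $394.20 → -$97.12
  Jan: +$504.92 − $912.72 → -$504.92
  Feb: +$504.92 → $0.00
Lowest trial balance = -$2,227.52 (Jul)
Initial deposit = cushion − low point = $1,009.84 − (-$2,227.52) = $3,237.36

$3,237.36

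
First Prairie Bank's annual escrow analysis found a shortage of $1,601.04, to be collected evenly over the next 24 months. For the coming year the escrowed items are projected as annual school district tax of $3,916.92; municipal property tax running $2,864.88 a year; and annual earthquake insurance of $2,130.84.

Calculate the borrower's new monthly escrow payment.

School district tax = $3,916.92 per year
Municipal property tax = $2,864.88 per year
Earthquake insurance = $2,130.84 per year
Annual escrow total = $3,916.92 + $2,864.88 + $2,130.84 = $8,912.64
Per month = $8,912.64 ÷ 12 = $742.72
Shortage spread = $1,601.04 ÷ 24 = $66.71/mo
Adjusted monthly = $742.72 + $66.71 = $809.43

$809.43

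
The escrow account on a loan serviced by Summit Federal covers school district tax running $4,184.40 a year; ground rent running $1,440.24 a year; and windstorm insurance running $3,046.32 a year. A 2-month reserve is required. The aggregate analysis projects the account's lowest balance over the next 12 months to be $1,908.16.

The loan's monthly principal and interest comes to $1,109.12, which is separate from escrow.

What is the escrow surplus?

School district tax = $4,184.40 per year
Ground rent = $1,440.24 per year
Windstorm insurance = $3,046.32 per year
Total per year = $4,184.40 + $1,440.24 + $3,046.32 = $8,670.96
Monthly escrow = $8,670.96 / 12 = $722.58
Cushion = 2 × $722.58 = $1,445.16
Excess over cushion: $1,908.16 − $1,445.16 = $463.00

$463.00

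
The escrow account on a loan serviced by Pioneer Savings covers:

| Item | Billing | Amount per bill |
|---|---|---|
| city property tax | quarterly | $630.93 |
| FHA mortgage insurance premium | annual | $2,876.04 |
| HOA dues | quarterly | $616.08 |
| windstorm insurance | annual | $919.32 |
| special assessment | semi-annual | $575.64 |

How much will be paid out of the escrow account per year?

$9,934.68

City property tax = $630.93 × 4 = $2,523.72
FHA mortgage insurance premium = $2,876.04
HOA dues = $616.08 × 4 = $2,464.32
Windstorm insurance = $919.32
Special assessment = $575.64 × 2 = $1,151.28
Total annual escrow = $2,523.72 + $2,876.04 + $2,464.32 + $919.32 + $1,151.28 = $9,934.68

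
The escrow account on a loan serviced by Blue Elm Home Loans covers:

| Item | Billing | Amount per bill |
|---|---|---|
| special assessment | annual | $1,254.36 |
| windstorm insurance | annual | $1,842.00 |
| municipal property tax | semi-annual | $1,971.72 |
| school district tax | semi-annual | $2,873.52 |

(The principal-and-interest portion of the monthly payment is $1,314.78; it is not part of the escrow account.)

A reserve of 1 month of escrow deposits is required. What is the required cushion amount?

Special assessment: $1,254.36
Windstorm insurance: $1,842.00
Municipal property tax: $1,971.72 × 2 = $3,943.44
School district tax: $2,873.52 × 2 = $5,747.04
Annual escrow total = $12,786.84
Monthly escrow = $12,786.84 ÷ 12 = $1,065.57
Reserve = 1 × $1,065.57 = $1,065.57

$1,065.57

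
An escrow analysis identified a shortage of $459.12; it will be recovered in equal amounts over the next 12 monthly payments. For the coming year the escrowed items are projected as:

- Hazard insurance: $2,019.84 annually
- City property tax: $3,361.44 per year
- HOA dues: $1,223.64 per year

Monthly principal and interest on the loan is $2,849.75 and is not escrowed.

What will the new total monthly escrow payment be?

Hazard insurance — $2,019.84 annually
City property tax — $3,361.44 annually
HOA dues — $1,223.64 annually
Total annual escrow = $6,604.92
Per month = $6,604.92 ÷ 12 = $550.41
Shortage per month = $459.12 / 12 = $38.26
New monthly escrow = $550.41 + $38.26 = $588.67

$588.67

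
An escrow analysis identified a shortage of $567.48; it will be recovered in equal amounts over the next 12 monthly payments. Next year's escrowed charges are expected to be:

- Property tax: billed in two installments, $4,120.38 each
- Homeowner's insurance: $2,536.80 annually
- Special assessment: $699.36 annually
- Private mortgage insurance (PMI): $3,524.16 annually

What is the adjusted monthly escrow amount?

Property tax — $4,120.38 × 2 = $8,240.76
Homeowner's insurance — $2,536.80
Special assessment — $699.36
Private mortgage insurance (PMI) — $3,524.16
Annual escrow total = $8,240.76 + $2,536.80 + $699.36 + $3,524.16 = $15,001.08
Per month = $15,001.08 / 12 = $1,250.09
Shortage spread = $567.48 ÷ 12 = $47.29/mo
Adjusted monthly = $1,250.09 + $47.29 = $1,297.38

$1,297.38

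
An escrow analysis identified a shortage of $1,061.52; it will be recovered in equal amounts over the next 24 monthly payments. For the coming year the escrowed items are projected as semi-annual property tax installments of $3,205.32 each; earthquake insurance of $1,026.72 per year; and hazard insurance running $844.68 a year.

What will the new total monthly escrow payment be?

Property tax — $3,205.32 × 2 = $6,410.64
Earthquake insurance — $1,026.72
Hazard insurance — $844.68
Total annual escrow = $8,282.04
Monthly escrow = $8,282.04 ÷ 12 = $690.17
Monthly shortage recovery: $1,061.52 ÷ 24 = $44.23
Adjusted monthly = $690.17 + $44.23 = $734.40

$734.40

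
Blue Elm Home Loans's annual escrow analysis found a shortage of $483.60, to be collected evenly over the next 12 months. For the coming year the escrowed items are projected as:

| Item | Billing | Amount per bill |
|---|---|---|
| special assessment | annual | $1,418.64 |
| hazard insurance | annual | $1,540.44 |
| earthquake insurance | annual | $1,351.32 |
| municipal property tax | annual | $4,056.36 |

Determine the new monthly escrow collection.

$737.53

Special assessment: $1,418.64
Hazard insurance: $1,540.44
Earthquake insurance: $1,351.32
Municipal property tax: $4,056.36
Total annual escrow = $8,366.76
Base monthly escrow = $8,366.76 / 12 = $697.23
Shortage spread = $483.60 ÷ 12 = $40.30/mo
Adjusted monthly = $697.23 + $40.30 = $737.53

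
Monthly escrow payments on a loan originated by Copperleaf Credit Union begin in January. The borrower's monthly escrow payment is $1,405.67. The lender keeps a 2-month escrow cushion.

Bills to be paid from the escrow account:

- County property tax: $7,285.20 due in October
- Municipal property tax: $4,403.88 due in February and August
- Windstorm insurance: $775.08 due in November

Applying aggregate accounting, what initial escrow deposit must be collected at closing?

Cushion = 2 × $1,405.67 = $2,811.34
Trial balance (start $0, +$1,405.67 each month, − disbursements):
  Jan: +$1,405.67 → $1,405.67
  Feb: +$1,405.67 − $4,403.88 → -$1,592.54
  Mar: +$1,405.67 → -$186.87
  Apr: +$1,405.67 → $1,218.80
  May: +$1,405.67 → $2,624.47
  Jun: +$1,405.67 → $4,030.14
  Jul: +$1,405.67 → $5,435.81
  Aug: +$1,405.67 − $4,403.88 → $2,437.60
  Sep: +$1,405.67 → $3,843.27
  Oct: +$1,405.67 − $7,285.20 → -$2,036.26
  Nov: +$1,405.67 − $775.08 → -$1,405.67
  Dec: +$1,405.67 → $0.00
Lowest trial balance = -$2,036.26 (Oct)
Initial deposit = cushion − low point = $2,811.34 − (-$2,036.26) = $4,847.60

$4,847.60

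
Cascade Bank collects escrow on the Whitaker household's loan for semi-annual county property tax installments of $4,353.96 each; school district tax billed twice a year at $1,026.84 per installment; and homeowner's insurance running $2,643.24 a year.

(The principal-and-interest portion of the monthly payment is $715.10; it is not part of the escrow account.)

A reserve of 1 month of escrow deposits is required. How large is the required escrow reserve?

County property tax: $4,353.96 × 2 = $8,707.92
School district tax: $1,026.84 × 2 = $2,053.68
Homeowner's insurance: $2,643.24
Annual escrow total = $8,707.92 + $2,053.68 + $2,643.24 = $13,404.84
Base monthly escrow = $13,404.84 / 12 = $1,117.07
Reserve = 1 × $1,117.07 = $1,117.07

$1,117.07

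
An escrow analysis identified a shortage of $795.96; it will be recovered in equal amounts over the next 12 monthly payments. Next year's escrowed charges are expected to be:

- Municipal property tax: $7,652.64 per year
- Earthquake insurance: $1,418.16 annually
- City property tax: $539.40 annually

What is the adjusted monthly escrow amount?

Municipal property tax — $7,652.64 annually
Earthquake insurance — $1,418.16 annually
City property tax — $539.40 annually
Combined annual = $9,610.20
Monthly = $9,610.20 / 12 = $800.85
Shortage per month = $795.96 ÷ 12 = $66.33
Adjusted monthly = $800.85 + $66.33 = $867.18

$867.18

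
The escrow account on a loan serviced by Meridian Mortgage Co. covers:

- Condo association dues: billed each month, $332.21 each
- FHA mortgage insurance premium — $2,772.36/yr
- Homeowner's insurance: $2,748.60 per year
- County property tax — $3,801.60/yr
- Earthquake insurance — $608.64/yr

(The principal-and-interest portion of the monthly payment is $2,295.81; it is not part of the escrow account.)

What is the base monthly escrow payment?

$1,159.81

Condo association dues — $332.21 × 12 = $3,986.52 annually
FHA mortgage insurance premium — $2,772.36 annually
Homeowner's insurance — $2,748.60 annually
County property tax — $3,801.60 annually
Earthquake insurance — $608.64 annually
Total annual escrow = $3,986.52 + $2,772.36 + $2,748.60 + $3,801.60 + $608.64 = $13,917.72
Per month = $13,917.72 ÷ 12 = $1,159.81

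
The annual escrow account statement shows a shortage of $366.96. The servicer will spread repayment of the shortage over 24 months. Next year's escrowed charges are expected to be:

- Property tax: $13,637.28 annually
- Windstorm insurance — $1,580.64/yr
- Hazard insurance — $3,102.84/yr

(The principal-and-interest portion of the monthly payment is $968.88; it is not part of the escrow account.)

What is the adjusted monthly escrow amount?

$1,542.02

Property tax: $13,637.28
Windstorm insurance: $1,580.64
Hazard insurance: $3,102.84
Combined annual = $13,637.28 + $1,580.64 + $3,102.84 = $18,320.76
Monthly escrow = $18,320.76 / 12 = $1,526.73
Shortage per month = $366.96 ÷ 24 = $15.29
New monthly escrow = $1,526.73 + $15.29 = $1,542.02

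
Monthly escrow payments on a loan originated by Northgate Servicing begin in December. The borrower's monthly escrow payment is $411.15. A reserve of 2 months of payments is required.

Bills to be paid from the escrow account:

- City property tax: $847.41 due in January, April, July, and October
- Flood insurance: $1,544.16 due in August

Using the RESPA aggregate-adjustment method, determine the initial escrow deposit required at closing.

$1,233.45

Cushion = 2 × $411.15 = $822.30
Trial balance (start $0, +$411.15 each month, − disbursements):
  Dec: +$411.15 → $411.15
  Jan: +$411.15 − $847.41 → -$25.11
  Feb: +$411.15 → $386.04
  Mar: +$411.15 → $797.19
  Apr: +$411.15 − $847.41 → $360.93
  May: +$411.15 → $772.08
  Jun: +$411.15 → $1,183.23
  Jul: +$411.15 − $847.41 → $746.97
  Aug: +$411.15 − $1,544.16 → -$386.04
  Sep: +$411.15 → $25.11
  Oct: +$411.15 − $847.41 → -$411.15
  Nov: +$411.15 → $0.00
Lowest trial balance = -$411.15 (Oct)
Initial deposit = cushion − low point = $822.30 − (-$411.15) = $1,233.45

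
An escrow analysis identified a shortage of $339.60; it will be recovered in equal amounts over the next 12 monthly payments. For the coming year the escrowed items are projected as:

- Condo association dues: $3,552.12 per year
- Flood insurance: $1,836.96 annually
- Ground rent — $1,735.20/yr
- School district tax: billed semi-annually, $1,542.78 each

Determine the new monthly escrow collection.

$879.12

Condo association dues — $3,552.12
Flood insurance — $1,836.96
Ground rent — $1,735.20
School district tax — $1,542.78 × 2 = $3,085.56
Annual escrow total = $3,552.12 + $1,836.96 + $1,735.20 + $3,085.56 = $10,209.84
Monthly escrow = $10,209.84 / 12 = $850.82
Shortage per month = $339.60 / 12 = $28.30
Adjusted monthly = $850.82 + $28.30 = $879.12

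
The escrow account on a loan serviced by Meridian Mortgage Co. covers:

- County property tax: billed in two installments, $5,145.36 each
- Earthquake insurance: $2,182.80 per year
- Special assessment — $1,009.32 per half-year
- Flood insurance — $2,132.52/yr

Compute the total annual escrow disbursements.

$16,624.68

County property tax — $5,145.36 × 2 = $10,290.72/yr
Earthquake insurance — $2,182.80/yr
Special assessment — $1,009.32 × 2 = $2,018.64/yr
Flood insurance — $2,132.52/yr
Total per year = $16,624.68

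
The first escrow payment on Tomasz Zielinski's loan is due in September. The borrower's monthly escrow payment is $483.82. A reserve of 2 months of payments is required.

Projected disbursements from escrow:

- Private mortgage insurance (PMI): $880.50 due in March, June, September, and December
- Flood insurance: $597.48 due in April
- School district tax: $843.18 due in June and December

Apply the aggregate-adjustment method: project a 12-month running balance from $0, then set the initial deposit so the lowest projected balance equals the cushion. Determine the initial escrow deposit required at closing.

Cushion = 2 × $483.82 = $967.64
Trial balance (start $0, +$483.82 each month, − disbursements):
  Sep: +$483.82 − $880.50 → -$396.68
  Oct: +$483.82 → $87.14
  Nov: +$483.82 → $570.96
  Dec: +$483.82 − $1,723.68 → -$668.90
  Jan: +$483.82 → -$185.08
  Feb: +$483.82 → $298.74
  Mar: +$483.82 − $880.50 → -$97.94
  Apr: +$483.82 − $597.48 → -$211.60
  May: +$483.82 → $272.22
  Jun: +$483.82 − $1,723.68 → -$967.64
  Jul: +$483.82 → -$483.82
  Aug: +$483.82 → $0.00
Lowest trial balance = -$967.64 (Jun)
Initial deposit = cushion − low point = $967.64 − (-$967.64) = $1,935.28

$1,935.28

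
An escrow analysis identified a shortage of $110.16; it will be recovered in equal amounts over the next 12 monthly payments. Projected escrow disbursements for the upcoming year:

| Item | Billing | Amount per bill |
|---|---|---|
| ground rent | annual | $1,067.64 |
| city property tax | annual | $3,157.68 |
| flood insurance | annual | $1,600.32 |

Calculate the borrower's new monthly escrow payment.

$494.65

Ground rent — $1,067.64 annually
City property tax — $3,157.68 annually
Flood insurance — $1,600.32 annually
Total annual escrow = $5,825.64
Monthly escrow = $5,825.64 / 12 = $485.47
Shortage per month = $110.16 ÷ 12 = $9.18
New monthly escrow = $485.47 + $9.18 = $494.65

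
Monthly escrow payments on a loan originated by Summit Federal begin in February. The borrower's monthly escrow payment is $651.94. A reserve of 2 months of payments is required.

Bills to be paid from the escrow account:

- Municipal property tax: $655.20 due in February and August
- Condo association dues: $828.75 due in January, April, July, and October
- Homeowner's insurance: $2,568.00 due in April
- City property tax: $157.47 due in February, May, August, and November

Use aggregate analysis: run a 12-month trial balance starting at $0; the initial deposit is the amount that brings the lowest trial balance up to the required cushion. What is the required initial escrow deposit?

$3,557.48

Cushion = 2 × $651.94 = $1,303.88
Trial balance (start $0, +$651.94 each month, − disbursements):
  Feb: +$651.94 − $812.67 → -$160.73
  Mar: +$651.94 → $491.21
  Apr: +$651.94 − $3,396.75 → -$2,253.60
  May: +$651.94 − $157.47 → -$1,759.13
  Jun: +$651.94 → -$1,107.19
  Jul: +$651.94 − $828.75 → -$1,284.00
  Aug: +$651.94 − $812.67 → -$1,444.73
  Sep: +$651.94 → -$792.79
  Oct: +$651.94 − $828.75 → -$969.60
  Nov: +$651.94 − $157.47 → -$475.13
  Dec: +$651.94 → $176.81
  Jan: +$651.94 − $828.75 → $0.00
Lowest trial balance = -$2,253.60 (Apr)
Initial deposit = cushion − low point = $1,303.88 − (-$2,253.60) = $3,557.48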